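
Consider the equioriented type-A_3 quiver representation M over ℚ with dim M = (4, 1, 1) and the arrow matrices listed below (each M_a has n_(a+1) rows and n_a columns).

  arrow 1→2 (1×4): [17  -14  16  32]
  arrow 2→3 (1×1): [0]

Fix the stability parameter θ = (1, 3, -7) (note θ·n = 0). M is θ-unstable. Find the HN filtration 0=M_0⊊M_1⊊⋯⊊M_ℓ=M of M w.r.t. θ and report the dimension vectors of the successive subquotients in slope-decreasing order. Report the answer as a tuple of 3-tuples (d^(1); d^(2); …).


Via rank(M_{q-1}∘⋯∘M_p): M ≅ I[1,1]^3, I[1,2], I[3,3].
μ_θ-semistable layers: μ^(1)=3; μ^(2)=1; μ^(3)=-7

((0, 1, 0); (4, 0, 0); (0, 0, 1))


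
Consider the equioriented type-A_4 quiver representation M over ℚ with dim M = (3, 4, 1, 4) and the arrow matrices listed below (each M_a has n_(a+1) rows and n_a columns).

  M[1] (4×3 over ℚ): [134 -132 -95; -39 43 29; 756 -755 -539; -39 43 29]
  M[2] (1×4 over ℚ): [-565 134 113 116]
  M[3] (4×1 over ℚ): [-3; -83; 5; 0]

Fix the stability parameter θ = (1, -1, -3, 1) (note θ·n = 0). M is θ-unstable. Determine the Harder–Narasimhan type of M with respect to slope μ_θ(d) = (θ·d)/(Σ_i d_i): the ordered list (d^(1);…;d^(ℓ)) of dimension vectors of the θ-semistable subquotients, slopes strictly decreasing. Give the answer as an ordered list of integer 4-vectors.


Interval decomposition of M: I[1,2]^2, I[1,4], I[2,2], I[4,4]^3.
HN type (ℓ=3): μ^(1)=1; μ^(2)=0; μ^(3)=-1

((0, 0, 0, 4); (2, 2, 0, 0); (1, 2, 1, 0))


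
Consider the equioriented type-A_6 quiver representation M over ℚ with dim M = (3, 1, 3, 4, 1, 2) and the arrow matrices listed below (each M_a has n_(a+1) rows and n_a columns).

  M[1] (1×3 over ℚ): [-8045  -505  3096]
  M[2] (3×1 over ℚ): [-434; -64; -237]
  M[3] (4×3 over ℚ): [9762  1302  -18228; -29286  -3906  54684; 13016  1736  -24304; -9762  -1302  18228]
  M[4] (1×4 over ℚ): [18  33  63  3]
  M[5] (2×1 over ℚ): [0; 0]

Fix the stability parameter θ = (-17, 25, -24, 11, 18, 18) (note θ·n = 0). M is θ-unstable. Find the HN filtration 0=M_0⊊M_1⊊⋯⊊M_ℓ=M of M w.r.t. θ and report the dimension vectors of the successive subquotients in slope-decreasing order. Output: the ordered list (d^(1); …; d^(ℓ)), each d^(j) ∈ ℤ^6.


Interval decomposition of M: I[1,1]^2, I[1,3], I[3,3], I[3,4], I[4,4]^2, I[4,5], I[6,6]^2.
HN type (ℓ=5): μ^(1)=18; μ^(2)=11; μ^(3)=1/2; μ^(4)=-17; μ^(5)=-24

((0, 0, 0, 0, 1, 2); (0, 0, 0, 4, 0, 0); (0, 1, 1, 0, 0, 0); (3, 0, 0, 0, 0, 0); (0, 0, 2, 0, 0, 0))


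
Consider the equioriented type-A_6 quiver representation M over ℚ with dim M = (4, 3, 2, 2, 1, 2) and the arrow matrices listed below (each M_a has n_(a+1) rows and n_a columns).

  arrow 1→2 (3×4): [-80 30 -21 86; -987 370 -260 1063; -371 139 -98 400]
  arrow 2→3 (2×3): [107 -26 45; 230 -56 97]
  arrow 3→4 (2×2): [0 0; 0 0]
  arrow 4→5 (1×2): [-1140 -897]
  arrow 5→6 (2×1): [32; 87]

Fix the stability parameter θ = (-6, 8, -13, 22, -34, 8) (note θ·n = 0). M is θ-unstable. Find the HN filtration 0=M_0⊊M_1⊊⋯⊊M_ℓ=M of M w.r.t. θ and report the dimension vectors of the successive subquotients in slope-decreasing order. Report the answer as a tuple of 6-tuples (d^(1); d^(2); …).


Via rank(M_{q-1}∘⋯∘M_p): M ≅ I[1,1], I[1,2], I[1,3]^2, I[4,4], I[4,6], I[6,6].
μ_θ-semistable layers: μ^(1)=22; μ^(2)=8; μ^(3)=-5/2; μ^(4)=-6

((0, 0, 0, 1, 0, 0); (0, 1, 0, 0, 0, 2); (0, 2, 2, 0, 0, 0); (4, 0, 0, 1, 1, 0))


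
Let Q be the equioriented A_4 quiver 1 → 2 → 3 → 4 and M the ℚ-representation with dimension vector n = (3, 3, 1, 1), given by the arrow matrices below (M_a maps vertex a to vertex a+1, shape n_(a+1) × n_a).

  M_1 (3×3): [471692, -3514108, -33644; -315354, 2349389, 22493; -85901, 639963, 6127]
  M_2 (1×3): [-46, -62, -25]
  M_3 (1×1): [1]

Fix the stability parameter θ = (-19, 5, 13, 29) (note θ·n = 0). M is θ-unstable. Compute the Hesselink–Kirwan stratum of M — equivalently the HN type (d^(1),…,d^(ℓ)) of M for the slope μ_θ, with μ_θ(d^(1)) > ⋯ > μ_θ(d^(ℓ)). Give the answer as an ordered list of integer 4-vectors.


Interval decomposition of M: I[1,1], I[1,2], I[1,4], I[2,2].
HN type (ℓ=4): μ^(1)=29; μ^(2)=13; μ^(3)=5; μ^(4)=-19

((0, 0, 0, 1); (0, 0, 1, 0); (0, 3, 0, 0); (3, 0, 0, 0))


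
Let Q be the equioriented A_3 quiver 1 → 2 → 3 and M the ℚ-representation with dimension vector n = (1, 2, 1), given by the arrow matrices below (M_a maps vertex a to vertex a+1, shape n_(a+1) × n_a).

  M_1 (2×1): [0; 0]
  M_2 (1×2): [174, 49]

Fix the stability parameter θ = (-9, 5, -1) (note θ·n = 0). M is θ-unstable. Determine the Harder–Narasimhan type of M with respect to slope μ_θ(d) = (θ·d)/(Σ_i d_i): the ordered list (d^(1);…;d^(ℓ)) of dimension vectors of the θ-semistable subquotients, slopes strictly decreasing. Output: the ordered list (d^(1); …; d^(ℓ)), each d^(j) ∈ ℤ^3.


Via rank(M_{q-1}∘⋯∘M_p): M ≅ I[1,1], I[2,2], I[2,3].
μ_θ-semistable layers: μ^(1)=5; μ^(2)=2; μ^(3)=-9

((0, 1, 0); (0, 1, 1); (1, 0, 0))


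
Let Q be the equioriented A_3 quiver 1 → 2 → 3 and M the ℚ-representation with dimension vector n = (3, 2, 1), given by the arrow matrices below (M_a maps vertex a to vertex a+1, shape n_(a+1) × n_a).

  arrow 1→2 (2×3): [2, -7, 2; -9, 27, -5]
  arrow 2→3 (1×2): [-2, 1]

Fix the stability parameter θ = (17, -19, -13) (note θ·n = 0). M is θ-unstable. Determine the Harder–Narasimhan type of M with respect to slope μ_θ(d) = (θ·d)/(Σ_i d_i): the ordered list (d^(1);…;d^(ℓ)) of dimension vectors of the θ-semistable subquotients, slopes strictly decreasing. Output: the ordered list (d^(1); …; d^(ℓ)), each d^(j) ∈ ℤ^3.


Interval decomposition of M: I[1,1], I[1,2], I[1,3].
HN type (ℓ=3): μ^(1)=17; μ^(2)=-1; μ^(3)=-5

((1, 0, 0); (1, 1, 0); (1, 1, 1))


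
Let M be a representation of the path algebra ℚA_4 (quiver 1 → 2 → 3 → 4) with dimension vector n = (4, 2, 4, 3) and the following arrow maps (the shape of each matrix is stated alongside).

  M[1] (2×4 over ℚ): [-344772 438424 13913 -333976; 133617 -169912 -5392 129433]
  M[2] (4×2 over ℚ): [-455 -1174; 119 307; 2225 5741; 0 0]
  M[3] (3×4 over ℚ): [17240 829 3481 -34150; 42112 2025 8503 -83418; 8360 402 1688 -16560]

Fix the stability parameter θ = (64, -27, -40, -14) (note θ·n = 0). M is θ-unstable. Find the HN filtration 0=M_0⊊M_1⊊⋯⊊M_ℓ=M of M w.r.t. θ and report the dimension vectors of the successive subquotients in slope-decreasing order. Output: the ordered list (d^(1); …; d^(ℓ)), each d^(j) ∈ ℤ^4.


Interval decomposition of M: I[1,1]^2, I[1,3], I[1,4], I[3,3], I[3,4], I[4,4].
HN type (ℓ=5): μ^(1)=64; μ^(2)=-1; μ^(3)=-17/4; μ^(4)=-14; μ^(5)=-40

((2, 0, 0, 0); (1, 1, 1, 0); (1, 1, 1, 1); (0, 0, 0, 2); (0, 0, 2, 0))


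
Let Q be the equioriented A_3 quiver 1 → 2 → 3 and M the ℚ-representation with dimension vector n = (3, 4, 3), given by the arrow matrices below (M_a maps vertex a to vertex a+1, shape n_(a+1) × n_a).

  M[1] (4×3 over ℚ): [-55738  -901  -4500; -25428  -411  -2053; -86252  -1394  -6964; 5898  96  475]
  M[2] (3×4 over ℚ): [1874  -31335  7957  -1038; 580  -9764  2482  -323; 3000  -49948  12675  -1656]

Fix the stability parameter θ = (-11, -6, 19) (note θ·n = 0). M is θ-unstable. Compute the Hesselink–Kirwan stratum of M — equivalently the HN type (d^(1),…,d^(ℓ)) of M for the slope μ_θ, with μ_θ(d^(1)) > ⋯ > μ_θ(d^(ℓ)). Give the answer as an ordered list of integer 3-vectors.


Interval decomposition of M: I[1,1], I[1,3]^2, I[2,2], I[2,3].
HN type (ℓ=3): μ^(1)=19; μ^(2)=-6; μ^(3)=-11

((0, 0, 3); (0, 4, 0); (3, 0, 0))


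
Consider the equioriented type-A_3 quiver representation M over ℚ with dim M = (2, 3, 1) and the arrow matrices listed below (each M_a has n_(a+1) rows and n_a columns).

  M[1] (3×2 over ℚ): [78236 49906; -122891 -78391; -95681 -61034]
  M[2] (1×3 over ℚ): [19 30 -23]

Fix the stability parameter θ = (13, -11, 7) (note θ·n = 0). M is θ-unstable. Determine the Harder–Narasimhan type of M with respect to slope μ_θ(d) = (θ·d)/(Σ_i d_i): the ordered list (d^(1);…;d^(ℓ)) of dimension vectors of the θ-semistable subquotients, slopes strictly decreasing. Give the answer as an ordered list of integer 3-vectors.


Barcode: M ≅ I[1,2], I[1,3], I[2,2]. HN layers by μ_θ (3 steps, strictly decreasing):
  μ^(1)=7; μ^(2)=1; μ^(3)=-11

((0, 0, 1); (2, 2, 0); (0, 1, 0))


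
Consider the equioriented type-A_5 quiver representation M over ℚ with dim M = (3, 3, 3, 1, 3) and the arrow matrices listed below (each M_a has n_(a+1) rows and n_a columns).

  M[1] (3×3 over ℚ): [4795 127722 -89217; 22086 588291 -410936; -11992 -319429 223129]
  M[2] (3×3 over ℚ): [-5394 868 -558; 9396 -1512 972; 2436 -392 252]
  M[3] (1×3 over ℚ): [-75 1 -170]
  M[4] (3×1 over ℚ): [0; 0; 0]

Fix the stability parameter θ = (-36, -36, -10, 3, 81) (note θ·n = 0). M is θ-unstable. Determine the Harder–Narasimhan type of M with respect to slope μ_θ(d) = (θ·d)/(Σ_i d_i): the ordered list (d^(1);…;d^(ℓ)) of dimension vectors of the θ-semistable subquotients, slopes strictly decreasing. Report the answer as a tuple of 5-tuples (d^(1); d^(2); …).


Via rank(M_{q-1}∘⋯∘M_p): M ≅ I[1,2]^2, I[1,4], I[3,3]^2, I[5,5]^3.
μ_θ-semistable layers: μ^(1)=81; μ^(2)=3; μ^(3)=-10; μ^(4)=-36

((0, 0, 0, 0, 3); (0, 0, 0, 1, 0); (0, 0, 3, 0, 0); (3, 3, 0, 0, 0))


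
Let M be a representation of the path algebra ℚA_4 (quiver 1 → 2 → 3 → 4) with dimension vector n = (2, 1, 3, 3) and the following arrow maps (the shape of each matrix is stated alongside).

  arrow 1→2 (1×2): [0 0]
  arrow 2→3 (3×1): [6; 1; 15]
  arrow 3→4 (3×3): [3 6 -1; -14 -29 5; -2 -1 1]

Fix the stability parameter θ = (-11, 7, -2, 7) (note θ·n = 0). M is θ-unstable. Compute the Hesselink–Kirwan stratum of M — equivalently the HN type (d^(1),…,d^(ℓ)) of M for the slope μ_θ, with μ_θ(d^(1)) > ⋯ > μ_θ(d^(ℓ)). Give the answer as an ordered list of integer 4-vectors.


Via rank(M_{q-1}∘⋯∘M_p): M ≅ I[1,1]^2, I[2,4], I[3,4]^2.
μ_θ-semistable layers: μ^(1)=7; μ^(2)=5/2; μ^(3)=-2; μ^(4)=-11

((0, 0, 0, 3); (0, 1, 1, 0); (0, 0, 2, 0); (2, 0, 0, 0))


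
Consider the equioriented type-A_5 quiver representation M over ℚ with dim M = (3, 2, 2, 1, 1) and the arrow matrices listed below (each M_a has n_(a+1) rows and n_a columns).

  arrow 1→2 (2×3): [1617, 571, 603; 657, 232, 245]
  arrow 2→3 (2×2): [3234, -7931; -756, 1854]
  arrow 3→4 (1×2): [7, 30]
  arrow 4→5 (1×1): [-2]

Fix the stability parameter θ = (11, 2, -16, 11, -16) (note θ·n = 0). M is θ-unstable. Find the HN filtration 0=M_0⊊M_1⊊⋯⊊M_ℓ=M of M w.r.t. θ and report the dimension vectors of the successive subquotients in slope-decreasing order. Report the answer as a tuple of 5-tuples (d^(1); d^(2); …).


Via rank(M_{q-1}∘⋯∘M_p): M ≅ I[1,1], I[1,2], I[1,5], I[3,3].
μ_θ-semistable layers: μ^(1)=11; μ^(2)=13/2; μ^(3)=-8/5; μ^(4)=-16

((1, 0, 0, 0, 0); (1, 1, 0, 0, 0); (1, 1, 1, 1, 1); (0, 0, 1, 0, 0))


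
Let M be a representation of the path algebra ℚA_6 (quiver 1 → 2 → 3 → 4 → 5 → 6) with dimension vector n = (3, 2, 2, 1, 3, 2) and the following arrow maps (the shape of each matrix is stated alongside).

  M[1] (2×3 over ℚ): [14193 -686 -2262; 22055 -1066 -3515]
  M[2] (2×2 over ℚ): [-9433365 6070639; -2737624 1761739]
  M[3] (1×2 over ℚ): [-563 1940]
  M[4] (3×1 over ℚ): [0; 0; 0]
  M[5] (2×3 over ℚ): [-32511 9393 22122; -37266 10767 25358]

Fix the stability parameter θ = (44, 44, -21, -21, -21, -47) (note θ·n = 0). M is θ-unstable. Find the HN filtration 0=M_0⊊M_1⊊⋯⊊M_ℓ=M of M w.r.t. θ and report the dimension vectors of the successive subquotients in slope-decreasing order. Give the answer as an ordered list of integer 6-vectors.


Via rank(M_{q-1}∘⋯∘M_p): M ≅ I[1,1], I[1,3], I[1,4], I[5,5], I[5,6]^2.
μ_θ-semistable layers: μ^(1)=44; μ^(2)=67/3; μ^(3)=23/2; μ^(4)=-21; μ^(5)=-34

((1, 0, 0, 0, 0, 0); (1, 1, 1, 0, 0, 0); (1, 1, 1, 1, 0, 0); (0, 0, 0, 0, 1, 0); (0, 0, 0, 0, 2, 2))


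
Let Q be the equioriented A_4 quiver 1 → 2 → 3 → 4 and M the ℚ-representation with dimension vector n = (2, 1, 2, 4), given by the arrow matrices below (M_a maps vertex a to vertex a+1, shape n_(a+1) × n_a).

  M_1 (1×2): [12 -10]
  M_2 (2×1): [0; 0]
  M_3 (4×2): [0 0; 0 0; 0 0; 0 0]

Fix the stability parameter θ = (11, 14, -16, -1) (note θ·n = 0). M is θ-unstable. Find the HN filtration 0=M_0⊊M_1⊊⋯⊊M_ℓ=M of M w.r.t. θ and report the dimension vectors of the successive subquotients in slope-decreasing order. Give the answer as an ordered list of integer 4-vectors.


Interval decomposition of M: I[1,1], I[1,2], I[3,3]^2, I[4,4]^4.
HN type (ℓ=4): μ^(1)=14; μ^(2)=11; μ^(3)=-1; μ^(4)=-16

((0, 1, 0, 0); (2, 0, 0, 0); (0, 0, 0, 4); (0, 0, 2, 0))


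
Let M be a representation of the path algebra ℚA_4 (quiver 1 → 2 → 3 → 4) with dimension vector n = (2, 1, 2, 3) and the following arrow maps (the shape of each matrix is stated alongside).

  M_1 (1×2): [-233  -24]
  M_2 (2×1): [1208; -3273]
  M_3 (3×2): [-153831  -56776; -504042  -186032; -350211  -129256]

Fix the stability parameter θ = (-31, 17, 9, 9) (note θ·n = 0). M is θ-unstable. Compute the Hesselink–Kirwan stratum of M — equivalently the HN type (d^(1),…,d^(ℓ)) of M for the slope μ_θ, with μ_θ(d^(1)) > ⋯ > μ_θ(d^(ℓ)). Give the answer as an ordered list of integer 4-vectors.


Via rank(M_{q-1}∘⋯∘M_p): M ≅ I[1,1], I[1,3], I[3,4], I[4,4]^2.
μ_θ-semistable layers: μ^(1)=13; μ^(2)=9; μ^(3)=-31

((0, 1, 1, 0); (0, 0, 1, 3); (2, 0, 0, 0))


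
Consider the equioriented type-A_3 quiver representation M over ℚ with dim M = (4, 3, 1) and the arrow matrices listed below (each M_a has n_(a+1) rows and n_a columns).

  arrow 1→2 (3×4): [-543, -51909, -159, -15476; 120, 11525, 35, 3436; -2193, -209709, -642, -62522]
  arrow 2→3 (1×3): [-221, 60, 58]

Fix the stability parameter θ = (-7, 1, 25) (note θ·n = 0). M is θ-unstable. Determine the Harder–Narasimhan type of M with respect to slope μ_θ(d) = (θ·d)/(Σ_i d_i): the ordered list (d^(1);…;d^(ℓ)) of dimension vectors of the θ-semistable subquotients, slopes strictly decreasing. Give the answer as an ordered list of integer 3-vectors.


Interval decomposition of M: I[1,1], I[1,2]^2, I[1,3].
HN type (ℓ=3): μ^(1)=25; μ^(2)=1; μ^(3)=-7

((0, 0, 1); (0, 3, 0); (4, 0, 0))


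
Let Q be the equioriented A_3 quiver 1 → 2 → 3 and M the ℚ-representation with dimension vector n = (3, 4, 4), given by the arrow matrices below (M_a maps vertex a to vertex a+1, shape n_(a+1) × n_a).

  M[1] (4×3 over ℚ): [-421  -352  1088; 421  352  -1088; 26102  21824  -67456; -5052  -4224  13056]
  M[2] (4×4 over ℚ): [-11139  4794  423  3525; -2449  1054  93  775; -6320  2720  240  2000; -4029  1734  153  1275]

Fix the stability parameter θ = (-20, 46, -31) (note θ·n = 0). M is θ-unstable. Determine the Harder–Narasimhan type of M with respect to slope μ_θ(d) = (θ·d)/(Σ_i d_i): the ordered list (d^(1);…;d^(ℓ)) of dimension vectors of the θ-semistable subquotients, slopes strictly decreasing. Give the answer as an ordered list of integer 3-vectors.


Barcode: M ≅ I[1,1]^2, I[1,3], I[2,2]^3, I[3,3]^3. HN layers by μ_θ (4 steps, strictly decreasing):
  μ^(1)=46; μ^(2)=15/2; μ^(3)=-20; μ^(4)=-31

((0, 3, 0); (0, 1, 1); (3, 0, 0); (0, 0, 3))


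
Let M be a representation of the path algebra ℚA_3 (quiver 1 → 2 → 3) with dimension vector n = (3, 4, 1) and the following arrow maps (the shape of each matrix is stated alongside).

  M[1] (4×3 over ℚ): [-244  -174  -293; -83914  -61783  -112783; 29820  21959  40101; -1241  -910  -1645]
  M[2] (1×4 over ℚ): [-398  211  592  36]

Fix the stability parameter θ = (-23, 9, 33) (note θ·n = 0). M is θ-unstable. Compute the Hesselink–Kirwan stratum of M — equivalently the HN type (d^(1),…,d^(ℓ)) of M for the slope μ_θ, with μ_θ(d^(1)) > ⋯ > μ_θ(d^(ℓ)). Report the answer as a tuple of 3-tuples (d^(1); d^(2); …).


Barcode: M ≅ I[1,2]^2, I[1,3], I[2,2]. HN layers by μ_θ (3 steps, strictly decreasing):
  μ^(1)=33; μ^(2)=9; μ^(3)=-23

((0, 0, 1); (0, 4, 0); (3, 0, 0))


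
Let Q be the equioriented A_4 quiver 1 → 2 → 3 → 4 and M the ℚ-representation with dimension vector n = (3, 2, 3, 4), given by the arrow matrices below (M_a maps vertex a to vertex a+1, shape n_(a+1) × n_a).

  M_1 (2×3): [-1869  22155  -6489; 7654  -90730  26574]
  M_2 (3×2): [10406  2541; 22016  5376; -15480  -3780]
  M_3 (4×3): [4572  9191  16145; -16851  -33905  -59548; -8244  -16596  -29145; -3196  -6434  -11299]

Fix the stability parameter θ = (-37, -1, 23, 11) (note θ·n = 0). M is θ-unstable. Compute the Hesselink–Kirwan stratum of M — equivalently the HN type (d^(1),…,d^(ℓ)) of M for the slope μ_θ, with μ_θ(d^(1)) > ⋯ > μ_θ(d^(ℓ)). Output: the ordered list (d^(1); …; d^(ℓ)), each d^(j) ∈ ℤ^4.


Via rank(M_{q-1}∘⋯∘M_p): M ≅ I[1,1]^2, I[1,2], I[2,4], I[3,4]^2, I[4,4].
μ_θ-semistable layers: μ^(1)=17; μ^(2)=11; μ^(3)=-1; μ^(4)=-37

((0, 0, 3, 3); (0, 0, 0, 1); (0, 2, 0, 0); (3, 0, 0, 0))


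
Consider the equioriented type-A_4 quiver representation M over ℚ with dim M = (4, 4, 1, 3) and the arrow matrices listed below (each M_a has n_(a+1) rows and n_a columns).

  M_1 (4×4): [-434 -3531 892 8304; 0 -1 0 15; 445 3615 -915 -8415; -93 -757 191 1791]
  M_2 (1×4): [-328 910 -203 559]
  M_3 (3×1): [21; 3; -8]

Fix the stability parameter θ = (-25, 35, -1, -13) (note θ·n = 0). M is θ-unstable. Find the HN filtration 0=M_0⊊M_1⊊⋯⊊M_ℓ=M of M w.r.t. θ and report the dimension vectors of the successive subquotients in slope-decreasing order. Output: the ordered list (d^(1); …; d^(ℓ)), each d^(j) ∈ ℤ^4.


Interval decomposition of M: I[1,1], I[1,2]^2, I[1,4], I[2,2], I[4,4]^2.
HN type (ℓ=4): μ^(1)=35; μ^(2)=7; μ^(3)=-13; μ^(4)=-25

((0, 3, 0, 0); (0, 1, 1, 1); (0, 0, 0, 2); (4, 0, 0, 0))


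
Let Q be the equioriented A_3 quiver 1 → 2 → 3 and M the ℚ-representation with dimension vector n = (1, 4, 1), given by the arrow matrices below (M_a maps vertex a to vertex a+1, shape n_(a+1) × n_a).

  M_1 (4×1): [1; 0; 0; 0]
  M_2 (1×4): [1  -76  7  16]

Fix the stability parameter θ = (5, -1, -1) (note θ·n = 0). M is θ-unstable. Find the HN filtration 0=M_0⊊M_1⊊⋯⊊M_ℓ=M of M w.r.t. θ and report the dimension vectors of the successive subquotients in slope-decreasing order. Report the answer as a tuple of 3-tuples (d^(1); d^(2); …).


Interval decomposition of M: I[1,3], I[2,2]^3.
HN type (ℓ=2): μ^(1)=1; μ^(2)=-1

((1, 1, 1); (0, 3, 0))


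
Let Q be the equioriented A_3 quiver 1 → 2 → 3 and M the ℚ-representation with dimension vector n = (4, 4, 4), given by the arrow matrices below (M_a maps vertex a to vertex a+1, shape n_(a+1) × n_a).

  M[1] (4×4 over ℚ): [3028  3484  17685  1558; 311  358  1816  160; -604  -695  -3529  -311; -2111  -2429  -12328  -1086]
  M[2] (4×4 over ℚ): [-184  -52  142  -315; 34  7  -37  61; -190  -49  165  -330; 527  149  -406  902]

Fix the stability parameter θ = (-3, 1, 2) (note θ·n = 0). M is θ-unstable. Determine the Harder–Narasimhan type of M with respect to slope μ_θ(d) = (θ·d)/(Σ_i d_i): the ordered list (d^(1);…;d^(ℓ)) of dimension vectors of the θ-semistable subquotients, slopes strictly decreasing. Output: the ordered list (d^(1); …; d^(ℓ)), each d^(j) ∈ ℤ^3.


Barcode: M ≅ I[1,2], I[1,3]^3, I[3,3]. HN layers by μ_θ (3 steps, strictly decreasing):
  μ^(1)=2; μ^(2)=1; μ^(3)=-3

((0, 0, 4); (0, 4, 0); (4, 0, 0))


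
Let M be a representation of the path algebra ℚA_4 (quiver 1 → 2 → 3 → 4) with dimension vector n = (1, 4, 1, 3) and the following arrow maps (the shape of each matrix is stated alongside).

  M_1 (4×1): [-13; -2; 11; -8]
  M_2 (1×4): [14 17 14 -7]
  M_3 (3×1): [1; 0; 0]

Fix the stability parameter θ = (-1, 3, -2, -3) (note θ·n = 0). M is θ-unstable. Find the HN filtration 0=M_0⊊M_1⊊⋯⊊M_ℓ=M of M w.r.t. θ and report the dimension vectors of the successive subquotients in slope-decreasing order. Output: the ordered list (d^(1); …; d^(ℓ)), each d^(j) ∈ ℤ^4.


Interval decomposition of M: I[1,4], I[2,2]^3, I[4,4]^2.
HN type (ℓ=4): μ^(1)=3; μ^(2)=-2/3; μ^(3)=-1; μ^(4)=-3

((0, 3, 0, 0); (0, 1, 1, 1); (1, 0, 0, 0); (0, 0, 0, 2))


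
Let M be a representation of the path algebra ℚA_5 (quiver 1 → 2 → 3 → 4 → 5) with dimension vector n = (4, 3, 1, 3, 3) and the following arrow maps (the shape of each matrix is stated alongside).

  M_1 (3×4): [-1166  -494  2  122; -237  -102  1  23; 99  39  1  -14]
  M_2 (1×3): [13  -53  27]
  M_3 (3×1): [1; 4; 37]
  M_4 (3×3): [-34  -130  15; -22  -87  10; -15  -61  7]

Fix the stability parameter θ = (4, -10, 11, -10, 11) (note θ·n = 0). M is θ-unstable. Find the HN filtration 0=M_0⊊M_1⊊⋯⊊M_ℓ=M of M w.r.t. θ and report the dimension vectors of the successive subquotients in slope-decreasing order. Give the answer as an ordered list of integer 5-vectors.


Interval decomposition of M: I[1,1], I[1,2]^2, I[1,5], I[4,5]^2.
HN type (ℓ=5): μ^(1)=11; μ^(2)=4; μ^(3)=1/2; μ^(4)=-3; μ^(5)=-10

((0, 0, 0, 0, 3); (1, 0, 0, 0, 0); (0, 0, 1, 1, 0); (3, 3, 0, 0, 0); (0, 0, 0, 2, 0))


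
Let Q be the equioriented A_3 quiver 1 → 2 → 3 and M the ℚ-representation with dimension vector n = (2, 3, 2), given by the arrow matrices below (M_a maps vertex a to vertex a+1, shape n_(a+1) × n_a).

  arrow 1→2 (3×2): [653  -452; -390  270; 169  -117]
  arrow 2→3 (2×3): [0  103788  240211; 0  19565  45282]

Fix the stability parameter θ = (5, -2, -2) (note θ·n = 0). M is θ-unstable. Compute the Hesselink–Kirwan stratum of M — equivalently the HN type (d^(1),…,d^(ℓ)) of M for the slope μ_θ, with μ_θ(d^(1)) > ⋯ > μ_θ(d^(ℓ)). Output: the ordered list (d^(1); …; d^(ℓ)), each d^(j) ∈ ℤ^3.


Via rank(M_{q-1}∘⋯∘M_p): M ≅ I[1,2], I[1,3], I[2,3].
μ_θ-semistable layers: μ^(1)=3/2; μ^(2)=1/3; μ^(3)=-2

((1, 1, 0); (1, 1, 1); (0, 1, 1))


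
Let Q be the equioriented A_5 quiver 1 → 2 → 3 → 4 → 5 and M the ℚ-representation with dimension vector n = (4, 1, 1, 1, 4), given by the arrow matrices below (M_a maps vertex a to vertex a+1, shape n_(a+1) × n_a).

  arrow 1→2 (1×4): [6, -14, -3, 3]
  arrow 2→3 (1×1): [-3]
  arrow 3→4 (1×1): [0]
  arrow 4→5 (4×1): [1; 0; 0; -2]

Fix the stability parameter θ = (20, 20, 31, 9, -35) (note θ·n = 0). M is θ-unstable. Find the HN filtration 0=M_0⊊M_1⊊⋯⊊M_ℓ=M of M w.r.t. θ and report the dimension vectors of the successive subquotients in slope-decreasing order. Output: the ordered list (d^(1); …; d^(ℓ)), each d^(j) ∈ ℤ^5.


Barcode: M ≅ I[1,1]^3, I[1,3], I[4,5], I[5,5]^3. HN layers by μ_θ (4 steps, strictly decreasing):
  μ^(1)=31; μ^(2)=20; μ^(3)=-13; μ^(4)=-35

((0, 0, 1, 0, 0); (4, 1, 0, 0, 0); (0, 0, 0, 1, 1); (0, 0, 0, 0, 3))


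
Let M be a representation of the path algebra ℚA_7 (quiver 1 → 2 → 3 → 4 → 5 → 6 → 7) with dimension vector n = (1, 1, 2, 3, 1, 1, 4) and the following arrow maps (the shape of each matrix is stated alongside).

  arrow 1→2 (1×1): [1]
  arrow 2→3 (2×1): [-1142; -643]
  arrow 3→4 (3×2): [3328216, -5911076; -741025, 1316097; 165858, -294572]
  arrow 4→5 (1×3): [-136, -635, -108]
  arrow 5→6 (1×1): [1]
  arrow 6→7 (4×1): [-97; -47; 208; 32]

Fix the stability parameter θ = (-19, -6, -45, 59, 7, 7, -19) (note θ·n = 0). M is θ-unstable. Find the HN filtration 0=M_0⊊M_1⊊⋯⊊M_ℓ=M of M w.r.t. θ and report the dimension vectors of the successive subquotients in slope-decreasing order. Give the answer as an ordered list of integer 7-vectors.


Barcode: M ≅ I[1,7], I[3,4], I[4,4], I[7,7]^3. HN layers by μ_θ (5 steps, strictly decreasing):
  μ^(1)=59; μ^(2)=27/2; μ^(3)=-19; μ^(4)=-70/3; μ^(5)=-45

((0, 0, 0, 2, 0, 0, 0); (0, 0, 0, 1, 1, 1, 1); (0, 0, 0, 0, 0, 0, 3); (1, 1, 1, 0, 0, 0, 0); (0, 0, 1, 0, 0, 0, 0))


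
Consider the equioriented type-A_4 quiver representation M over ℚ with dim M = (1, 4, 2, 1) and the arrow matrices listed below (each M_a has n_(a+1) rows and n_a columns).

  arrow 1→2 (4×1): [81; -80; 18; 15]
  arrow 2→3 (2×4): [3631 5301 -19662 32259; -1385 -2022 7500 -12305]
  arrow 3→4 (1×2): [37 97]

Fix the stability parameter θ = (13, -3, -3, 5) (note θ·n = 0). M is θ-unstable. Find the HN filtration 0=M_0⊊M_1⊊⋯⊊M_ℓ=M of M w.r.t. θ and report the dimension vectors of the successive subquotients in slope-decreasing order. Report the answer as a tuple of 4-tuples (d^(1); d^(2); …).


Interval decomposition of M: I[1,2], I[2,2], I[2,3], I[2,4].
HN type (ℓ=2): μ^(1)=5; μ^(2)=-3

((1, 1, 0, 1); (0, 3, 2, 0))


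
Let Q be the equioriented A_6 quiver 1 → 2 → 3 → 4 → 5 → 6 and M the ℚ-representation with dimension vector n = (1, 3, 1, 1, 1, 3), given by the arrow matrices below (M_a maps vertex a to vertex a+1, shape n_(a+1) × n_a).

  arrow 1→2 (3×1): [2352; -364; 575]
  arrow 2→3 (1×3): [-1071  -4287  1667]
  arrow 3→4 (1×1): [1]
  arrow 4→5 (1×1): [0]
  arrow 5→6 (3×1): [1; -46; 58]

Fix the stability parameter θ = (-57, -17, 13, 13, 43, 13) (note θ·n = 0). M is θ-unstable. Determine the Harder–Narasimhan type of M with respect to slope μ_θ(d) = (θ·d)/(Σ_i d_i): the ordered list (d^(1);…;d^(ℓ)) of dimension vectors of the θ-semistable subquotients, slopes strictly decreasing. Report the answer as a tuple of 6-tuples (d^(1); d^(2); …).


Barcode: M ≅ I[1,4], I[2,2]^2, I[5,6], I[6,6]^2. HN layers by μ_θ (4 steps, strictly decreasing):
  μ^(1)=28; μ^(2)=13; μ^(3)=-17; μ^(4)=-57

((0, 0, 0, 0, 1, 1); (0, 0, 1, 1, 0, 2); (0, 3, 0, 0, 0, 0); (1, 0, 0, 0, 0, 0))


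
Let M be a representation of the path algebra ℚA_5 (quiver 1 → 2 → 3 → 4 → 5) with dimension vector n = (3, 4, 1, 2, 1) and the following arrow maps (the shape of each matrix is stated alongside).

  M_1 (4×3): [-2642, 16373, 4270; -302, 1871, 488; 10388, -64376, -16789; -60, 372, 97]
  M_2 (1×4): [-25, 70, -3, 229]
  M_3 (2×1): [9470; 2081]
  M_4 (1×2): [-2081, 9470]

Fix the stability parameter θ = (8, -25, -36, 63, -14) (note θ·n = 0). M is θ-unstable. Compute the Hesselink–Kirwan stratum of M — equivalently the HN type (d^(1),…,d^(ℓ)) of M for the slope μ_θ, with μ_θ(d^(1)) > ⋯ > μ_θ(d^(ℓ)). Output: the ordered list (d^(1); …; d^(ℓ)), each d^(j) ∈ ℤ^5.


Interval decomposition of M: I[1,1], I[1,2], I[1,4], I[2,2]^2, I[4,5].
HN type (ℓ=6): μ^(1)=63; μ^(2)=49/2; μ^(3)=8; μ^(4)=-17/2; μ^(5)=-53/3; μ^(6)=-25

((0, 0, 0, 1, 0); (0, 0, 0, 1, 1); (1, 0, 0, 0, 0); (1, 1, 0, 0, 0); (1, 1, 1, 0, 0); (0, 2, 0, 0, 0))


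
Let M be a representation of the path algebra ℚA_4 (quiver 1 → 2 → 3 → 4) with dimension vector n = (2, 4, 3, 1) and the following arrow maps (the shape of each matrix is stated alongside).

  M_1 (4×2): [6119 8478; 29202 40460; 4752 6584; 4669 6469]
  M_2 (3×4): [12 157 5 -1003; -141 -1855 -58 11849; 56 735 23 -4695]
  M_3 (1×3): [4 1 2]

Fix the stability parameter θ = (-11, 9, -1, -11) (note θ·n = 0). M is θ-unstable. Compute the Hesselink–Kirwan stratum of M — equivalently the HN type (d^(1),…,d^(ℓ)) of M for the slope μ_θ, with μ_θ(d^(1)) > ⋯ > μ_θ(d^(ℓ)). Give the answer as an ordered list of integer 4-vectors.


Barcode: M ≅ I[1,3], I[1,4], I[2,2], I[2,3]. HN layers by μ_θ (4 steps, strictly decreasing):
  μ^(1)=9; μ^(2)=4; μ^(3)=-1; μ^(4)=-11

((0, 1, 0, 0); (0, 2, 2, 0); (0, 1, 1, 1); (2, 0, 0, 0))


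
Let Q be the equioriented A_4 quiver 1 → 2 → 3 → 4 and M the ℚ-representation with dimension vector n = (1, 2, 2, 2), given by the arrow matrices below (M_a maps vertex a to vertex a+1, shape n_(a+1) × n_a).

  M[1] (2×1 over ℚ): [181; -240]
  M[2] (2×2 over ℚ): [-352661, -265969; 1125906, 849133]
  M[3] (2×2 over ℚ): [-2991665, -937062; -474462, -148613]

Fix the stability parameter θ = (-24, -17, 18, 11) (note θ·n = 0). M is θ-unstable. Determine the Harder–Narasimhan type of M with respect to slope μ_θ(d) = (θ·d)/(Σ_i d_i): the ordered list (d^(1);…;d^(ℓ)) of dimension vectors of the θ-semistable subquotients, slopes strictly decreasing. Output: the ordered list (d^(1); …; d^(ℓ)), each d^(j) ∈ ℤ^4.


Via rank(M_{q-1}∘⋯∘M_p): M ≅ I[1,4], I[2,4].
μ_θ-semistable layers: μ^(1)=29/2; μ^(2)=-17; μ^(3)=-24

((0, 0, 2, 2); (0, 2, 0, 0); (1, 0, 0, 0))


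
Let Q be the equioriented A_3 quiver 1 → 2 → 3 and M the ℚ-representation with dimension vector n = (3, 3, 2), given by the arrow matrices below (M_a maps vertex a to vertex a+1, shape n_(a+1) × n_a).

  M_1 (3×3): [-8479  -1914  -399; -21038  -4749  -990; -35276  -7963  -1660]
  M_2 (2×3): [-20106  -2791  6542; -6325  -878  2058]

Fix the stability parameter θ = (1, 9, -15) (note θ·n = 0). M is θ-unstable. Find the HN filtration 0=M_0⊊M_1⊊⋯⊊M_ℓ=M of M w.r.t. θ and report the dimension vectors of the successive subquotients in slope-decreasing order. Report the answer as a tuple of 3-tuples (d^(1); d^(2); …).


Interval decomposition of M: I[1,1], I[1,3]^2, I[2,2].
HN type (ℓ=3): μ^(1)=9; μ^(2)=1; μ^(3)=-5/3

((0, 1, 0); (1, 0, 0); (2, 2, 2))


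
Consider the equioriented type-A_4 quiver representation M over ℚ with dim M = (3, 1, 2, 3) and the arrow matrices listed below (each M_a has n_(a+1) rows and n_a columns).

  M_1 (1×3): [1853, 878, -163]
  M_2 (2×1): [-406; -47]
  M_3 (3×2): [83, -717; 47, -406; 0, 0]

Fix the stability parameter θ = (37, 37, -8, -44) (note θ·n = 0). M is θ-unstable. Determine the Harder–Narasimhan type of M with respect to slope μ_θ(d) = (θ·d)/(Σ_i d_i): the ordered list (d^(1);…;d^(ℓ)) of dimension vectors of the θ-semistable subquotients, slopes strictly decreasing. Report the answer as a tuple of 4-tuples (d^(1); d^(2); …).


Via rank(M_{q-1}∘⋯∘M_p): M ≅ I[1,1]^2, I[1,4], I[3,4], I[4,4].
μ_θ-semistable layers: μ^(1)=37; μ^(2)=11/2; μ^(3)=-26; μ^(4)=-44

((2, 0, 0, 0); (1, 1, 1, 1); (0, 0, 1, 1); (0, 0, 0, 1))


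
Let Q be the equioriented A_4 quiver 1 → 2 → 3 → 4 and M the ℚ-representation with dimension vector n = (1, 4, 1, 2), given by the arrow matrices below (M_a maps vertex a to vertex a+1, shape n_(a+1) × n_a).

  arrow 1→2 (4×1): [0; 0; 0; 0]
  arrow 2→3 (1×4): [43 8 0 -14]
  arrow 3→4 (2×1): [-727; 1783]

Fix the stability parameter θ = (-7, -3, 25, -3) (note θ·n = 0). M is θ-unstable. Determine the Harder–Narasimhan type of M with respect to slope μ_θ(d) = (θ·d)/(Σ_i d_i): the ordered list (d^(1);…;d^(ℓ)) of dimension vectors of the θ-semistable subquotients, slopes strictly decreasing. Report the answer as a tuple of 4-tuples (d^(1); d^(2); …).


Via rank(M_{q-1}∘⋯∘M_p): M ≅ I[1,1], I[2,2]^3, I[2,4], I[4,4].
μ_θ-semistable layers: μ^(1)=11; μ^(2)=-3; μ^(3)=-7

((0, 0, 1, 1); (0, 4, 0, 1); (1, 0, 0, 0))


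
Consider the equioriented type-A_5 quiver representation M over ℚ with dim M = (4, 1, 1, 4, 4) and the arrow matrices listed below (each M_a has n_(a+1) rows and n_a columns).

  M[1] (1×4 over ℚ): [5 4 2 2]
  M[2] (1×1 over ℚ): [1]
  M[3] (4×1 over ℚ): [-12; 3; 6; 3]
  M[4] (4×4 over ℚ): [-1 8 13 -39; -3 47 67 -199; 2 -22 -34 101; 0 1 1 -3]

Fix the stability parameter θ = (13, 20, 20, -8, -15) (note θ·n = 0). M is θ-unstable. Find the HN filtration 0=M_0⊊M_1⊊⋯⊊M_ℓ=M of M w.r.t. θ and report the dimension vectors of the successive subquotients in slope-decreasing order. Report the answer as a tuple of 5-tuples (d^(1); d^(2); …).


Via rank(M_{q-1}∘⋯∘M_p): M ≅ I[1,1]^3, I[1,5], I[4,5]^3.
μ_θ-semistable layers: μ^(1)=13; μ^(2)=6; μ^(3)=-23/2

((3, 0, 0, 0, 0); (1, 1, 1, 1, 1); (0, 0, 0, 3, 3))


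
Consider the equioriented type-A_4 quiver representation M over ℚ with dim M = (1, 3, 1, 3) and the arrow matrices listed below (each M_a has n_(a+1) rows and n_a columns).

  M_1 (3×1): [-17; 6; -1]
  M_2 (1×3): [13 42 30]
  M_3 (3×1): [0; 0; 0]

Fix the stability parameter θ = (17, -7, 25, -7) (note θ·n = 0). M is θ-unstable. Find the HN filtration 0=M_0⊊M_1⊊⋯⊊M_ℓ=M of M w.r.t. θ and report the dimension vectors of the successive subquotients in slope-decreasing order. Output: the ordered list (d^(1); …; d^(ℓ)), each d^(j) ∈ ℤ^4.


Via rank(M_{q-1}∘⋯∘M_p): M ≅ I[1,3], I[2,2]^2, I[4,4]^3.
μ_θ-semistable layers: μ^(1)=25; μ^(2)=5; μ^(3)=-7

((0, 0, 1, 0); (1, 1, 0, 0); (0, 2, 0, 3))


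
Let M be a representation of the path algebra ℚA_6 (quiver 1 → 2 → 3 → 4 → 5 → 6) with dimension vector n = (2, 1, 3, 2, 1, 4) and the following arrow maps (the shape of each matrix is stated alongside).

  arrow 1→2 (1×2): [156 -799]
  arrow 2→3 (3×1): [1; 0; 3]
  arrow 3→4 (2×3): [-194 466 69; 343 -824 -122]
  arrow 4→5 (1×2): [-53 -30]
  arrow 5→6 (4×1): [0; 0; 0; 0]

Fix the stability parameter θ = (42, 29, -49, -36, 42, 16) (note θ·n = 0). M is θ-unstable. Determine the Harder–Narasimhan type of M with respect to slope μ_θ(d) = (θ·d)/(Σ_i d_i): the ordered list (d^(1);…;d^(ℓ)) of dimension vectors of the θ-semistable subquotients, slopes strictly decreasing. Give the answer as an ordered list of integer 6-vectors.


Barcode: M ≅ I[1,1], I[1,5], I[3,3], I[3,4], I[6,6]^4. HN layers by μ_θ (5 steps, strictly decreasing):
  μ^(1)=42; μ^(2)=16; μ^(3)=-7/2; μ^(4)=-36; μ^(5)=-49

((1, 0, 0, 0, 1, 0); (0, 0, 0, 0, 0, 4); (1, 1, 1, 1, 0, 0); (0, 0, 0, 1, 0, 0); (0, 0, 2, 0, 0, 0))


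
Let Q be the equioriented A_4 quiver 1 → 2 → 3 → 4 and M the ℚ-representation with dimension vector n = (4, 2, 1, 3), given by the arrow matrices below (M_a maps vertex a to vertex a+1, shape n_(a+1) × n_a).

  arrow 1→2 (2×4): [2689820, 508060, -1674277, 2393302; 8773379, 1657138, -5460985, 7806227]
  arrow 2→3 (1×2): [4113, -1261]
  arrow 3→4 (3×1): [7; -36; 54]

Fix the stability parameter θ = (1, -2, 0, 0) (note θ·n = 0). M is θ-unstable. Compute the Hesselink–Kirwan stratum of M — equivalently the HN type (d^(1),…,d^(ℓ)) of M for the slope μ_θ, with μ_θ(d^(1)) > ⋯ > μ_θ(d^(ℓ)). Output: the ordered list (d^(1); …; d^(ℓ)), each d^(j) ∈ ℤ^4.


Interval decomposition of M: I[1,1]^2, I[1,2], I[1,4], I[4,4]^2.
HN type (ℓ=3): μ^(1)=1; μ^(2)=0; μ^(3)=-1/2

((2, 0, 0, 0); (0, 0, 1, 3); (2, 2, 0, 0))


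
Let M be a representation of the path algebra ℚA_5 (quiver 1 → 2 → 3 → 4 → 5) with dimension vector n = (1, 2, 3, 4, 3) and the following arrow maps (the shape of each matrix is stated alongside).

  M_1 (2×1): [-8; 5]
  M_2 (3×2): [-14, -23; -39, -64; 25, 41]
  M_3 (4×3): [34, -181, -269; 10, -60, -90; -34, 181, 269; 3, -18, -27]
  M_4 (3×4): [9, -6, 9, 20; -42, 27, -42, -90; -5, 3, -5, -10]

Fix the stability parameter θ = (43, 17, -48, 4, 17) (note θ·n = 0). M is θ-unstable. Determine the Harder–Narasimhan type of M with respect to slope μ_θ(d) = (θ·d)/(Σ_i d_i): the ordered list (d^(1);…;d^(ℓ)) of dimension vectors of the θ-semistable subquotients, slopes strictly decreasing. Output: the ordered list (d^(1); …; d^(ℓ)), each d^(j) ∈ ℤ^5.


Interval decomposition of M: I[1,4], I[2,4], I[3,3], I[4,5]^2, I[5,5].
HN type (ℓ=4): μ^(1)=17; μ^(2)=4; μ^(3)=-31/2; μ^(4)=-48

((0, 0, 0, 0, 3); (1, 1, 1, 4, 0); (0, 1, 1, 0, 0); (0, 0, 1, 0, 0))


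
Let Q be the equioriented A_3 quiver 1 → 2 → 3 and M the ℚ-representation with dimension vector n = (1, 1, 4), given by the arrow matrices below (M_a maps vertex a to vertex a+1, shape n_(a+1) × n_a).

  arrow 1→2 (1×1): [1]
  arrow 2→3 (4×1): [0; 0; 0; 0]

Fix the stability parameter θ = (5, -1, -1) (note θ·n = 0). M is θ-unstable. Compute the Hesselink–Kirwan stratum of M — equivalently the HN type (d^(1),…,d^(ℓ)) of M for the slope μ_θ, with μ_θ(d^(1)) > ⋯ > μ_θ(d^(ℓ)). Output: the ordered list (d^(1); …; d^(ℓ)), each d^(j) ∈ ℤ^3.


Interval decomposition of M: I[1,2], I[3,3]^4.
HN type (ℓ=2): μ^(1)=2; μ^(2)=-1

((1, 1, 0); (0, 0, 4))


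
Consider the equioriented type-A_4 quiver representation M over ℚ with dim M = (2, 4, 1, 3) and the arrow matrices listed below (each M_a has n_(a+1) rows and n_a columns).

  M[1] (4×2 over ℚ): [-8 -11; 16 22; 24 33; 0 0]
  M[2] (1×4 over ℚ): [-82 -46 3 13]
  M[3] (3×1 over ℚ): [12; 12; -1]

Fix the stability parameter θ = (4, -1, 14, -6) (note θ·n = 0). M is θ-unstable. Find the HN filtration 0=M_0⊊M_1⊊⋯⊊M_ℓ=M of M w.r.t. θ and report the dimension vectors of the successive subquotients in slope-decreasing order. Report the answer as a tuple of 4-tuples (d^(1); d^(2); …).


Via rank(M_{q-1}∘⋯∘M_p): M ≅ I[1,1], I[1,4], I[2,2]^3, I[4,4]^2.
μ_θ-semistable layers: μ^(1)=4; μ^(2)=3/2; μ^(3)=-1; μ^(4)=-6

((1, 0, 1, 1); (1, 1, 0, 0); (0, 3, 0, 0); (0, 0, 0, 2))


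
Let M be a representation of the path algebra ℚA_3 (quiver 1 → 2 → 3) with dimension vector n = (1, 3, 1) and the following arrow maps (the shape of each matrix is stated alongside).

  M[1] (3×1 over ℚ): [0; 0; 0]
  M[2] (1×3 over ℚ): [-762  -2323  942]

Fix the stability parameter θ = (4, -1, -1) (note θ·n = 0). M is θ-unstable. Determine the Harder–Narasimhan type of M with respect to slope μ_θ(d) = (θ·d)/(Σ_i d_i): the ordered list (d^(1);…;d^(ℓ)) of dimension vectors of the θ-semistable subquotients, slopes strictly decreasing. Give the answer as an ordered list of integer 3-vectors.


Barcode: M ≅ I[1,1], I[2,2]^2, I[2,3]. HN layers by μ_θ (2 steps, strictly decreasing):
  μ^(1)=4; μ^(2)=-1

((1, 0, 0); (0, 3, 1))


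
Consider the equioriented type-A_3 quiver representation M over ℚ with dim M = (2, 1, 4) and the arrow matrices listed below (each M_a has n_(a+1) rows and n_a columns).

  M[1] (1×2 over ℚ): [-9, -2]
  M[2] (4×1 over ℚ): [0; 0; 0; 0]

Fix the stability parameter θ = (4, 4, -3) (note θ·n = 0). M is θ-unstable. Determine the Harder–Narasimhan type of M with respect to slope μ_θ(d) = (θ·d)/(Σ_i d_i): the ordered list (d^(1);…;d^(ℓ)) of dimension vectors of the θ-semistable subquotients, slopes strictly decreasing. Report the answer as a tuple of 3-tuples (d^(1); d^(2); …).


Barcode: M ≅ I[1,1], I[1,2], I[3,3]^4. HN layers by μ_θ (2 steps, strictly decreasing):
  μ^(1)=4; μ^(2)=-3

((2, 1, 0); (0, 0, 4))


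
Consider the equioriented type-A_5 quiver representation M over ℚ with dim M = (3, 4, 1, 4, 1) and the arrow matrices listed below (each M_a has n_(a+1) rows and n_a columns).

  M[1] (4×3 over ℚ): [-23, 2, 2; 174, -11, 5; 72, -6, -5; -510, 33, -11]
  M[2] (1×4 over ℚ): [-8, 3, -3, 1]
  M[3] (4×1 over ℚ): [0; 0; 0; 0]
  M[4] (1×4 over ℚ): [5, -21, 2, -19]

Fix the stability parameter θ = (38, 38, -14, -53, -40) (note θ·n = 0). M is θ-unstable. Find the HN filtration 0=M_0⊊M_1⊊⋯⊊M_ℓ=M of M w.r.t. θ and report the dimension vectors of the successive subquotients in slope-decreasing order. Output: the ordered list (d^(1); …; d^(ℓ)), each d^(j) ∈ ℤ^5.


Interval decomposition of M: I[1,2]^2, I[1,3], I[2,2], I[4,4]^3, I[4,5].
HN type (ℓ=4): μ^(1)=38; μ^(2)=62/3; μ^(3)=-40; μ^(4)=-53

((2, 3, 0, 0, 0); (1, 1, 1, 0, 0); (0, 0, 0, 0, 1); (0, 0, 0, 4, 0))


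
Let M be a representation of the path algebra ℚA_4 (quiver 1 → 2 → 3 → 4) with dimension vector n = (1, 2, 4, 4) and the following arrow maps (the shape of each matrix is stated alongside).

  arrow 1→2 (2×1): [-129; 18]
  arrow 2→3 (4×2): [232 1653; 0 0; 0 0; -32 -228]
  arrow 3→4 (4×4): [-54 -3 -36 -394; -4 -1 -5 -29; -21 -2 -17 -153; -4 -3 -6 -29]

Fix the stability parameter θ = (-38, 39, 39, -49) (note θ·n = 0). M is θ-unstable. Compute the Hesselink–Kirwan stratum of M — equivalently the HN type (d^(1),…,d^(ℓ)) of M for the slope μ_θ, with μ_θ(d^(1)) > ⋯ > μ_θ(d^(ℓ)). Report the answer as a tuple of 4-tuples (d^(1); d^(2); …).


Barcode: M ≅ I[1,4], I[2,2], I[3,4]^3. HN layers by μ_θ (4 steps, strictly decreasing):
  μ^(1)=39; μ^(2)=29/3; μ^(3)=-5; μ^(4)=-38

((0, 1, 0, 0); (0, 1, 1, 1); (0, 0, 3, 3); (1, 0, 0, 0))
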